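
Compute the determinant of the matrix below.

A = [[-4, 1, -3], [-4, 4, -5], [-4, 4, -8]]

Forward elimination:
R2 <- R2 - (1)*R1:  [  0   3  -2 ]
R3 <- R3 - (1)*R1:  [  0   3  -5 ]
R3 <- R3 - (1)*R2:  [  0   0  -3 ]
Upper-triangular form:
[ -4  1  -3 ]
[  0  3  -2 ]
[  0  0  -3 ]
det(A) = (-1)^0 * (-4) * (3) * (-3) = 36  (0 row swaps -> sign +1)

det(A) = 36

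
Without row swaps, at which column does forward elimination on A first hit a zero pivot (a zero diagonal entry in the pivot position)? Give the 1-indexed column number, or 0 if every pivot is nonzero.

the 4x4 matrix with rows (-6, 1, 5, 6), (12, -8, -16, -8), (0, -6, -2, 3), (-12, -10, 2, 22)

first zero-pivot column = 0

Naive forward elimination:
R2 <- R2 - (-2)*R1:  [  0  -6  -6   4 ]
R4 <- R4 - (2)*R1:  [   0  -12   -8   10 ]
R3 <- R3 - (1)*R2:  [  0   0   4  -1 ]
R4 <- R4 - (2)*R2:  [ 0  0  4  2 ]
R4 <- R4 - (1)*R3:  [ 0  0  0  3 ]
All pivots nonzero; naive elimination completes without hitting a zero pivot.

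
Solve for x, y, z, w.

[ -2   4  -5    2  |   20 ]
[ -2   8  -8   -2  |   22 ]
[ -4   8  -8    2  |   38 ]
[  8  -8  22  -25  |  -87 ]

(-2, 5, 2, 3)

Forward elimination on [A|b]:
R2 <- R2 - (1)*R1:  [  0   4  -3  -4   2 ]
R3 <- R3 - (2)*R1:  [  0   0   2  -2  -2 ]
R4 <- R4 - (-4)*R1:  [   0    8    2  -17   -7 ]
R4 <- R4 - (2)*R2:  [   0    0    8   -9  -11 ]
R4 <- R4 - (4)*R3:  [  0   0   0  -1  -3 ]
Row echelon form:
[ -2  4  -5   2  |  20 ]
[  0  4  -3  -4  |   2 ]
[  0  0   2  -2  |  -2 ]
[  0  0   0  -1  |  -3 ]
Back-substitution:
w = (-3) / -1 = 3
z = (-2 - (-2)*(3)) / 2 = 2
y = (2 - (-3)*(2) - (-4)*(3)) / 4 = 5
x = (20 - (4)*(5) - (-5)*(2) - (2)*(3)) / -2 = -2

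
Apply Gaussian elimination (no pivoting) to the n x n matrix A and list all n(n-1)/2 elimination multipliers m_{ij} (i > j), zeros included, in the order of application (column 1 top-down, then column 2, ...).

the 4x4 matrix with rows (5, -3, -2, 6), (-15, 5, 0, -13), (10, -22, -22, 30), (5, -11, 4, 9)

Forward elimination:
R2 <- R2 - (-3)*R1:  [  0  -4  -6   5 ]
R3 <- R3 - (2)*R1:  [   0  -16  -18   18 ]
R4 <- R4 - (1)*R1:  [  0  -8   6   3 ]
R3 <- R3 - (4)*R2:  [  0   0   6  -2 ]
R4 <- R4 - (2)*R2:  [  0   0  18  -7 ]
R4 <- R4 - (3)*R3:  [  0   0   0  -1 ]
Multipliers (in order of application): m_{21} = -3, m_{31} = 2, m_{41} = 1, m_{32} = 4, m_{42} = 2, m_{43} = 3

multipliers: -3, 2, 1, 4, 2, 3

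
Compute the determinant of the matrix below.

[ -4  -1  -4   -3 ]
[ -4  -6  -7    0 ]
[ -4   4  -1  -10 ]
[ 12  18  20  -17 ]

det(A) = -80

Forward elimination:
R2 <- R2 - (1)*R1:  [  0  -5  -3   3 ]
R3 <- R3 - (1)*R1:  [  0   5   3  -7 ]
R4 <- R4 - (-3)*R1:  [   0   15    8  -26 ]
R3 <- R3 - (-1)*R2:  [  0   0   0  -4 ]
R4 <- R4 - (-3)*R2:  [   0    0   -1  -17 ]
R3 <-> R4   (pivot in column 3 was zero)
[ -4  -1  -4   -3 ]
[  0  -5  -3    3 ]
[  0   0  -1  -17 ]
[  0   0   0   -4 ]
Upper-triangular form:
[ -4  -1  -4   -3 ]
[  0  -5  -3    3 ]
[  0   0  -1  -17 ]
[  0   0   0   -4 ]
det(A) = (-1)^1 * (-4) * (-5) * (-1) * (-4) = -80  (1 row swap -> sign -1)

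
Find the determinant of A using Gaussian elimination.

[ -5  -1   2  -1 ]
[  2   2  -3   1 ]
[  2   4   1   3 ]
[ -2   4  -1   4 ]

Forward elimination:
R2 <- R2 - (-2/5)*R1:  [     0    8/5  -11/5    3/5 ]
R3 <- R3 - (-2/5)*R1:  [    0  18/5   9/5  13/5 ]
R4 <- R4 - (2/5)*R1:  [    0  22/5  -9/5  22/5 ]
R3 <- R3 - (9/4)*R2:  [    0     0  27/4   5/4 ]
R4 <- R4 - (11/4)*R2:  [    0     0  17/4  11/4 ]
R4 <- R4 - (17/27)*R3:  [     0      0      0  53/27 ]
Upper-triangular form:
[ -5   -1      2     -1 ]
[  0  8/5  -11/5    3/5 ]
[  0    0   27/4    5/4 ]
[  0    0      0  53/27 ]
det(A) = (-1)^0 * (-5) * (8/5) * (27/4) * (53/27) = -106  (0 row swaps -> sign +1)

det(A) = -106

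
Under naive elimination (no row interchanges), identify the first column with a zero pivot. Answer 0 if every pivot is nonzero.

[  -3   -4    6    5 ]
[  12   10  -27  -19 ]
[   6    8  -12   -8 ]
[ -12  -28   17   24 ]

first zero-pivot column = 3

Naive forward elimination:
R2 <- R2 - (-4)*R1:  [  0  -6  -3   1 ]
R3 <- R3 - (-2)*R1:  [ 0  0  0  2 ]
R4 <- R4 - (4)*R1:  [   0  -12   -7    4 ]
R4 <- R4 - (2)*R2:  [  0   0  -1   2 ]
Matrix at this point:
[ -3  -4   6  5 ]
[  0  -6  -3  1 ]
[  0   0   0  2 ]
[  0   0  -1  2 ]
Pivot entry (3,3) is zero but row 4 has -1 in column 3 -> naive elimination stops; a row interchange (e.g. R3 <-> R4) would be required here.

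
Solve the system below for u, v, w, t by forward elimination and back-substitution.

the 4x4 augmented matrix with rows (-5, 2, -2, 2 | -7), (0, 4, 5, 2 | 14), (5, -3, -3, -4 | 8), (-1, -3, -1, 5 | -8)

Forward elimination on [A|b]:
R3 <- R3 - (-1)*R1:  [  0  -1  -5  -2   1 ]
R4 <- R4 - (1/5)*R1:  [     0  -17/5   -3/5   23/5  -33/5 ]
R3 <- R3 - (-1/4)*R2:  [     0      0  -15/4   -3/2    9/2 ]
R4 <- R4 - (-17/20)*R2:  [     0      0  73/20  63/10  53/10 ]
R4 <- R4 - (-73/75)*R3:  [      0       0       0  121/25  242/25 ]
Row echelon form:
[ -5  2     -2       2  |      -7 ]
[  0  4      5       2  |      14 ]
[  0  0  -15/4    -3/2  |     9/2 ]
[  0  0      0  121/25  |  242/25 ]
Back-substitution:
t = (242/25) / (121/25) = 2
w = (9/2 - (-3/2)*(2)) / (-15/4) = -2
v = (14 - (5)*(-2) - (2)*(2)) / 4 = 5
u = (-7 - (2)*(5) - (-2)*(-2) - (2)*(2)) / -5 = 5

(5, 5, -2, 2)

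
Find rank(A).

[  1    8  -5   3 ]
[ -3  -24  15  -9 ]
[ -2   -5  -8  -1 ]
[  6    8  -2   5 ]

Row reduction:
R2 <- R2 - (-3)*R1:  [ 0  0  0  0 ]
R3 <- R3 - (-2)*R1:  [   0   11  -18    5 ]
R4 <- R4 - (6)*R1:  [   0  -40   28  -13 ]
R2 <-> R3   (pivot in column 2 was zero)
[ 1    8   -5    3 ]
[ 0   11  -18    5 ]
[ 0    0    0    0 ]
[ 0  -40   28  -13 ]
R4 <- R4 - (-40/11)*R2:  [       0        0  -412/11    57/11 ]
R3 <-> R4   (pivot in column 3 was zero)
[ 1   8       -5      3 ]
[ 0  11      -18      5 ]
[ 0   0  -412/11  57/11 ]
[ 0   0        0      0 ]
Row echelon form:
[ 1   8       -5      3 ]
[ 0  11      -18      5 ]
[ 0   0  -412/11  57/11 ]
[ 0   0        0      0 ]
Nonzero rows / pivot columns: 3

rank(A) = 3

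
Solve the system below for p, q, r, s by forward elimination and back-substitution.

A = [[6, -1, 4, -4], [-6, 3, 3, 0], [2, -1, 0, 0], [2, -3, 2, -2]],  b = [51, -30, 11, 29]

(4, -3, 1, -5)

Forward elimination on [A|b]:
R2 <- R2 - (-1)*R1:  [  0   2   7  -4  21 ]
R3 <- R3 - (1/3)*R1:  [    0  -2/3  -4/3   4/3    -6 ]
R4 <- R4 - (1/3)*R1:  [    0  -8/3   2/3  -2/3    12 ]
R3 <- R3 - (-1/3)*R2:  [ 0  0  1  0  1 ]
R4 <- R4 - (-4/3)*R2:  [  0   0  10  -6  40 ]
R4 <- R4 - (10)*R3:  [  0   0   0  -6  30 ]
Row echelon form:
[ 6  -1  4  -4  |  51 ]
[ 0   2  7  -4  |  21 ]
[ 0   0  1   0  |   1 ]
[ 0   0  0  -6  |  30 ]
Back-substitution:
s = (30) / -6 = -5
r = (1) / 1 = 1
q = (21 - (7)*(1) - (-4)*(-5)) / 2 = -3
p = (51 - (-1)*(-3) - (4)*(1) - (-4)*(-5)) / 6 = 4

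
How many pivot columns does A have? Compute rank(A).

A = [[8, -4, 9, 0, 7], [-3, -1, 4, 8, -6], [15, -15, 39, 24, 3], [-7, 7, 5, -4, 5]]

rank(A) = 3

Row reduction:
R2 <- R2 - (-3/8)*R1:  [     0   -5/2   59/8      8  -27/8 ]
R3 <- R3 - (15/8)*R1:  [     0  -15/2  177/8     24  -81/8 ]
R4 <- R4 - (-7/8)*R1:  [     0    7/2  103/8     -4   89/8 ]
R3 <- R3 - (3)*R2:  [ 0  0  0  0  0 ]
R4 <- R4 - (-7/5)*R2:  [     0      0  116/5   36/5   32/5 ]
R3 <-> R4   (pivot in column 3 was zero)
[ 8    -4      9     0      7 ]
[ 0  -5/2   59/8     8  -27/8 ]
[ 0     0  116/5  36/5   32/5 ]
[ 0     0      0     0      0 ]
Row echelon form:
[ 8    -4      9     0      7 ]
[ 0  -5/2   59/8     8  -27/8 ]
[ 0     0  116/5  36/5   32/5 ]
[ 0     0      0     0      0 ]
Nonzero rows / pivot columns: 3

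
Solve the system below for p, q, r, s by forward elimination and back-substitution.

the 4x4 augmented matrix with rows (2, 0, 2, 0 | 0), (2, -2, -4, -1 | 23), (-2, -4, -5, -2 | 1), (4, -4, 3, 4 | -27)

(5, 5, -5, -3)

Forward elimination on [A|b]:
R2 <- R2 - (1)*R1:  [  0  -2  -6  -1  23 ]
R3 <- R3 - (-1)*R1:  [  0  -4  -3  -2   1 ]
R4 <- R4 - (2)*R1:  [   0   -4   -1    4  -27 ]
R3 <- R3 - (2)*R2:  [   0    0    9    0  -45 ]
R4 <- R4 - (2)*R2:  [   0    0   11    6  -73 ]
R4 <- R4 - (11/9)*R3:  [   0    0    0    6  -18 ]
Row echelon form:
[ 2   0   2   0  |    0 ]
[ 0  -2  -6  -1  |   23 ]
[ 0   0   9   0  |  -45 ]
[ 0   0   0   6  |  -18 ]
Back-substitution:
s = (-18) / 6 = -3
r = (-45) / 9 = -5
q = (23 - (-6)*(-5) - (-1)*(-3)) / -2 = 5
p = (0 - (2)*(-5)) / 2 = 5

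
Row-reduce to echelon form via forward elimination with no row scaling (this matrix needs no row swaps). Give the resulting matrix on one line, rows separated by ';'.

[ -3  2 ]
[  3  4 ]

Forward elimination:
R2 <- R2 - (-1)*R1:  [ 0  6 ]
Row echelon form:
[ -3  2 ]
[  0  6 ]

REF = [-3 2; 0 6]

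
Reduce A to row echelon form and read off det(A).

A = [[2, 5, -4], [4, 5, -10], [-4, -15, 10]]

det(A) = -40

Forward elimination:
R2 <- R2 - (2)*R1:  [  0  -5  -2 ]
R3 <- R3 - (-2)*R1:  [  0  -5   2 ]
R3 <- R3 - (1)*R2:  [ 0  0  4 ]
Upper-triangular form:
[ 2   5  -4 ]
[ 0  -5  -2 ]
[ 0   0   4 ]
det(A) = (-1)^0 * (2) * (-5) * (4) = -40  (0 row swaps -> sign +1)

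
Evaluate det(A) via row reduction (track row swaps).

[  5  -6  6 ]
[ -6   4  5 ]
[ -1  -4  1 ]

Forward elimination:
R2 <- R2 - (-6/5)*R1:  [     0  -16/5   61/5 ]
R3 <- R3 - (-1/5)*R1:  [     0  -26/5   11/5 ]
R3 <- R3 - (13/8)*R2:  [      0       0  -141/8 ]
Upper-triangular form:
[ 5     -6       6 ]
[ 0  -16/5    61/5 ]
[ 0      0  -141/8 ]
det(A) = (-1)^0 * (5) * (-16/5) * (-141/8) = 282  (0 row swaps -> sign +1)

det(A) = 282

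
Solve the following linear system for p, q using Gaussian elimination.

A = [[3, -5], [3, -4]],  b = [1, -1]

(-3, -2)

Forward elimination on [A|b]:
R2 <- R2 - (1)*R1:  [  0   1  -2 ]
Row echelon form:
[ 3  -5  |   1 ]
[ 0   1  |  -2 ]
Back-substitution:
q = (-2) / 1 = -2
p = (1 - (-5)*(-2)) / 3 = -3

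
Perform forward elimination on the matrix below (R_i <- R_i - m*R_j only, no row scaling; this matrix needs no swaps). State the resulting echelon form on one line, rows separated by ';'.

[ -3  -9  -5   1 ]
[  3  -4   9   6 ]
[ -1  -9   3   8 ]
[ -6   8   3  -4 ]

REF = [-3 -9 -5 1; 0 -13 4 7; 0 0 110/39 173/39; 0 0 0 -2753/110]

Forward elimination:
R2 <- R2 - (-1)*R1:  [   0  -13    4    7 ]
R3 <- R3 - (1/3)*R1:  [    0    -6  14/3  23/3 ]
R4 <- R4 - (2)*R1:  [  0  26  13  -6 ]
R3 <- R3 - (6/13)*R2:  [      0       0  110/39  173/39 ]
R4 <- R4 - (-2)*R2:  [  0   0  21   8 ]
R4 <- R4 - (819/110)*R3:  [         0          0          0  -2753/110 ]
Row echelon form:
[ -3   -9      -5          1 ]
[  0  -13       4          7 ]
[  0    0  110/39     173/39 ]
[  0    0       0  -2753/110 ]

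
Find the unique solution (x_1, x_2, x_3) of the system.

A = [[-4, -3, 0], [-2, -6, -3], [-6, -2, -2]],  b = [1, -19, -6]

Forward elimination on [A|b]:
R2 <- R2 - (1/2)*R1:  [     0   -9/2     -3  -39/2 ]
R3 <- R3 - (3/2)*R1:  [     0    5/2     -2  -15/2 ]
R3 <- R3 - (-5/9)*R2:  [     0      0  -11/3  -55/3 ]
Row echelon form:
[ -4    -3      0  |      1 ]
[  0  -9/2     -3  |  -39/2 ]
[  0     0  -11/3  |  -55/3 ]
Back-substitution:
x_3 = (-55/3) / (-11/3) = 5
x_2 = (-39/2 - (-3)*(5)) / (-9/2) = 1
x_1 = (1 - (-3)*(1)) / -4 = -1

(-1, 1, 5)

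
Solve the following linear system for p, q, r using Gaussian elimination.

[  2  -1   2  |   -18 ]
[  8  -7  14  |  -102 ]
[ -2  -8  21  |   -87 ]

(-4, 4, -3)

Forward elimination on [A|b]:
R2 <- R2 - (4)*R1:  [   0   -3    6  -30 ]
R3 <- R3 - (-1)*R1:  [    0    -9    23  -105 ]
R3 <- R3 - (3)*R2:  [   0    0    5  -15 ]
Row echelon form:
[ 2  -1  2  |  -18 ]
[ 0  -3  6  |  -30 ]
[ 0   0  5  |  -15 ]
Back-substitution:
r = (-15) / 5 = -3
q = (-30 - (6)*(-3)) / -3 = 4
p = (-18 - (-1)*(4) - (2)*(-3)) / 2 = -4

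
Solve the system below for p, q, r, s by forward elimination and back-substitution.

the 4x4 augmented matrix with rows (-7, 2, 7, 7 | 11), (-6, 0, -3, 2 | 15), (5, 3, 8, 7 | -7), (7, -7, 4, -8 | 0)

(-1, -5, -1, 3)

Forward elimination on [A|b]:
R2 <- R2 - (6/7)*R1:  [     0  -12/7     -9     -4   39/7 ]
R3 <- R3 - (-5/7)*R1:  [    0  31/7    13    12   6/7 ]
R4 <- R4 - (-1)*R1:  [  0  -5  11  -1  11 ]
R3 <- R3 - (-31/12)*R2:  [     0      0  -41/4    5/3   61/4 ]
R4 <- R4 - (35/12)*R2:  [     0      0  149/4   32/3  -21/4 ]
R4 <- R4 - (-149/41)*R3:  [        0         0         0  2057/123   2057/41 ]
Row echelon form:
[ -7      2      7         7  |       11 ]
[  0  -12/7     -9        -4  |     39/7 ]
[  0      0  -41/4       5/3  |     61/4 ]
[  0      0      0  2057/123  |  2057/41 ]
Back-substitution:
s = (2057/41) / (2057/123) = 3
r = (61/4 - (5/3)*(3)) / (-41/4) = -1
q = (39/7 - (-9)*(-1) - (-4)*(3)) / (-12/7) = -5
p = (11 - (2)*(-5) - (7)*(-1) - (7)*(3)) / -7 = -1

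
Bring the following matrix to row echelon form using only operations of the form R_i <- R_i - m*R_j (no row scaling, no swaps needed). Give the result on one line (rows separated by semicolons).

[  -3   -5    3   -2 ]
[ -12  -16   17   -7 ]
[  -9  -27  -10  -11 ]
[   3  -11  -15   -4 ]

REF = [-3 -5 3 -2; 0 4 5 1; 0 0 -4 -2; 0 0 0 -6]

Forward elimination:
R2 <- R2 - (4)*R1:  [ 0  4  5  1 ]
R3 <- R3 - (3)*R1:  [   0  -12  -19   -5 ]
R4 <- R4 - (-1)*R1:  [   0  -16  -12   -6 ]
R3 <- R3 - (-3)*R2:  [  0   0  -4  -2 ]
R4 <- R4 - (-4)*R2:  [  0   0   8  -2 ]
R4 <- R4 - (-2)*R3:  [  0   0   0  -6 ]
Row echelon form:
[ -3  -5   3  -2 ]
[  0   4   5   1 ]
[  0   0  -4  -2 ]
[  0   0   0  -6 ]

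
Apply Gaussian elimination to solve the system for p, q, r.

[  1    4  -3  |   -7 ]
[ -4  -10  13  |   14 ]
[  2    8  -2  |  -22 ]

Forward elimination on [A|b]:
R2 <- R2 - (-4)*R1:  [   0    6    1  -14 ]
R3 <- R3 - (2)*R1:  [  0   0   4  -8 ]
Row echelon form:
[ 1  4  -3  |   -7 ]
[ 0  6   1  |  -14 ]
[ 0  0   4  |   -8 ]
Back-substitution:
r = (-8) / 4 = -2
q = (-14 - (1)*(-2)) / 6 = -2
p = (-7 - (4)*(-2) - (-3)*(-2)) / 1 = -5

(-5, -2, -2)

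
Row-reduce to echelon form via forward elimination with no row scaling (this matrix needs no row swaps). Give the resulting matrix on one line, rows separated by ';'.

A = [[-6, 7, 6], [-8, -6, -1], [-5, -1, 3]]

REF = [-6 7 6; 0 -46/3 -9; 0 0 185/92]

Forward elimination:
R2 <- R2 - (4/3)*R1:  [     0  -46/3     -9 ]
R3 <- R3 - (5/6)*R1:  [     0  -41/6     -2 ]
R3 <- R3 - (41/92)*R2:  [      0       0  185/92 ]
Row echelon form:
[ -6      7       6 ]
[  0  -46/3      -9 ]
[  0      0  185/92 ]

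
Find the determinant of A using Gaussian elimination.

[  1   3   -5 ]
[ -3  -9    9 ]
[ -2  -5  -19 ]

det(A) = 6

Forward elimination:
R2 <- R2 - (-3)*R1:  [  0   0  -6 ]
R3 <- R3 - (-2)*R1:  [   0    1  -29 ]
R2 <-> R3   (pivot in column 2 was zero)
[ 1  3   -5 ]
[ 0  1  -29 ]
[ 0  0   -6 ]
Upper-triangular form:
[ 1  3   -5 ]
[ 0  1  -29 ]
[ 0  0   -6 ]
det(A) = (-1)^1 * (1) * (1) * (-6) = 6  (1 row swap -> sign -1)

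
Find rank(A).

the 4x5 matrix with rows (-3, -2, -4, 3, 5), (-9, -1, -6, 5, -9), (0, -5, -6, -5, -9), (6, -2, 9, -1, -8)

Row reduction:
R2 <- R2 - (3)*R1:  [   0    5    6   -4  -24 ]
R4 <- R4 - (-2)*R1:  [  0  -6   1   5   2 ]
R3 <- R3 - (-1)*R2:  [   0    0    0   -9  -33 ]
R4 <- R4 - (-6/5)*R2:  [      0       0    41/5     1/5  -134/5 ]
R3 <-> R4   (pivot in column 3 was zero)
[ -3  -2    -4    3       5 ]
[  0   5     6   -4     -24 ]
[  0   0  41/5  1/5  -134/5 ]
[  0   0     0   -9     -33 ]
Row echelon form:
[ -3  -2    -4    3       5 ]
[  0   5     6   -4     -24 ]
[  0   0  41/5  1/5  -134/5 ]
[  0   0     0   -9     -33 ]
Nonzero rows / pivot columns: 4

rank(A) = 4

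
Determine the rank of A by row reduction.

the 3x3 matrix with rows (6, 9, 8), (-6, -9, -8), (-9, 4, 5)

Row reduction:
R2 <- R2 - (-1)*R1:  [ 0  0  0 ]
R3 <- R3 - (-3/2)*R1:  [    0  35/2    17 ]
R2 <-> R3   (pivot in column 2 was zero)
[ 6     9   8 ]
[ 0  35/2  17 ]
[ 0     0   0 ]
Row echelon form:
[ 6     9   8 ]
[ 0  35/2  17 ]
[ 0     0   0 ]
Nonzero rows / pivot columns: 2

rank(A) = 2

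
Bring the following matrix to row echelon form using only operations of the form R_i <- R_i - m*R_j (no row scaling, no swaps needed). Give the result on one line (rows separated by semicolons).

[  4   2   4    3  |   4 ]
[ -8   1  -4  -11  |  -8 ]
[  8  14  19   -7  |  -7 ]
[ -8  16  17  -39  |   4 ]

REF = [4 2 4 3 4; 0 5 4 -5 0; 0 0 3 -3 -15; 0 0 0 -4 57]

Forward elimination:
R2 <- R2 - (-2)*R1:  [  0   5   4  -5   0 ]
R3 <- R3 - (2)*R1:  [   0   10   11  -13  -15 ]
R4 <- R4 - (-2)*R1:  [   0   20   25  -33   12 ]
R3 <- R3 - (2)*R2:  [   0    0    3   -3  -15 ]
R4 <- R4 - (4)*R2:  [   0    0    9  -13   12 ]
R4 <- R4 - (3)*R3:  [  0   0   0  -4  57 ]
Row echelon form:
[ 4  2  4   3  |    4 ]
[ 0  5  4  -5  |    0 ]
[ 0  0  3  -3  |  -15 ]
[ 0  0  0  -4  |   57 ]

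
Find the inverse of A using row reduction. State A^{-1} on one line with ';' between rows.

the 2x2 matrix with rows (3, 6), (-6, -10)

inverse = [-5/3 -1; 1 1/2]

Gauss-Jordan on [A | I]:
R1 <- (1/3)*R1:  [   1    2  |  1/3    0 ]
R2 <- R2 - (-6)*R1:  [ 0  2  |  2  1 ]
R2 <- (1/2)*R2:  [   0    1  |    1  1/2 ]
R1 <- R1 - (2)*R2:  [    1     0  |  -5/3    -1 ]
Right block of [I | A^{-1}] is the inverse:
[ -5/3   -1 ]
[    1  1/2 ]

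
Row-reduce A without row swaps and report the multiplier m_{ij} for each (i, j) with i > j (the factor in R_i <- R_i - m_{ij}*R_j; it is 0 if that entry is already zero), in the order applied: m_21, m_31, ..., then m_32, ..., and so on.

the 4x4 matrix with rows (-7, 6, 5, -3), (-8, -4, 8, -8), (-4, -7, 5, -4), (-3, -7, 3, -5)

multipliers: 8/7, 4/7, 3/7, 73/76, 67/76, 22

Forward elimination:
R2 <- R2 - (8/7)*R1:  [     0  -76/7   16/7  -32/7 ]
R3 <- R3 - (4/7)*R1:  [     0  -73/7   15/7  -16/7 ]
R4 <- R4 - (3/7)*R1:  [     0  -67/7    6/7  -26/7 ]
R3 <- R3 - (73/76)*R2:  [     0      0  -1/19  40/19 ]
R4 <- R4 - (67/76)*R2:  [      0       0  -22/19    6/19 ]
R4 <- R4 - (22)*R3:  [   0    0    0  -46 ]
Multipliers (in order of application): m_{21} = 8/7, m_{31} = 4/7, m_{41} = 3/7, m_{32} = 73/76, m_{42} = 67/76, m_{43} = 22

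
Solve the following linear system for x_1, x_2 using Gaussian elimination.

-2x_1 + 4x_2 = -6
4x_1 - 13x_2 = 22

Forward elimination on [A|b]:
R2 <- R2 - (-2)*R1:  [  0  -5  10 ]
Row echelon form:
[ -2   4  |  -6 ]
[  0  -5  |  10 ]
Back-substitution:
x_2 = (10) / -5 = -2
x_1 = (-6 - (4)*(-2)) / -2 = -1

(-1, -2)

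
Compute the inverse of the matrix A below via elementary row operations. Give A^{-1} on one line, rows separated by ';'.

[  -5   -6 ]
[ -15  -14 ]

inverse = [7/10 -3/10; -3/4 1/4]

Gauss-Jordan on [A | I]:
R1 <- (1/-5)*R1:  [    1   6/5  |  -1/5     0 ]
R2 <- R2 - (-15)*R1:  [  0   4  |  -3   1 ]
R2 <- (1/4)*R2:  [    0     1  |  -3/4   1/4 ]
R1 <- R1 - (6/5)*R2:  [     1      0  |   7/10  -3/10 ]
Right block of [I | A^{-1}] is the inverse:
[ 7/10  -3/10 ]
[ -3/4    1/4 ]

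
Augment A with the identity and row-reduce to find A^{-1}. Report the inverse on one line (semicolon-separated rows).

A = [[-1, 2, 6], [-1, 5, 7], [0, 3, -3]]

Gauss-Jordan on [A | I]:
R1 <- (1/-1)*R1:  [  1  -2  -6  |  -1   0   0 ]
R2 <- R2 - (-1)*R1:  [  0   3   1  |  -1   1   0 ]
R2 <- (1/3)*R2:  [    0     1   1/3  |  -1/3   1/3     0 ]
R1 <- R1 - (-2)*R2:  [     1      0  -16/3  |   -5/3    2/3      0 ]
R3 <- R3 - (3)*R2:  [  0   0  -4  |   1  -1   1 ]
R3 <- (1/-4)*R3:  [    0     0     1  |  -1/4   1/4  -1/4 ]
R1 <- R1 - (-16/3)*R3:  [    1     0     0  |    -3     2  -4/3 ]
R2 <- R2 - (1/3)*R3:  [    0     1     0  |  -1/4   1/4  1/12 ]
Right block of [I | A^{-1}] is the inverse:
[   -3    2  -4/3 ]
[ -1/4  1/4  1/12 ]
[ -1/4  1/4  -1/4 ]

inverse = [-3 2 -4/3; -1/4 1/4 1/12; -1/4 1/4 -1/4]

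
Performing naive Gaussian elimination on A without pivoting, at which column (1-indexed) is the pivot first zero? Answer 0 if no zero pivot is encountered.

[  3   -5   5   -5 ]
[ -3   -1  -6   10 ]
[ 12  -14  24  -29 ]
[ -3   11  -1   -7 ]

first zero-pivot column = 0

Naive forward elimination:
R2 <- R2 - (-1)*R1:  [  0  -6  -1   5 ]
R3 <- R3 - (4)*R1:  [  0   6   4  -9 ]
R4 <- R4 - (-1)*R1:  [   0    6    4  -12 ]
R3 <- R3 - (-1)*R2:  [  0   0   3  -4 ]
R4 <- R4 - (-1)*R2:  [  0   0   3  -7 ]
R4 <- R4 - (1)*R3:  [  0   0   0  -3 ]
All pivots nonzero; naive elimination completes without hitting a zero pivot.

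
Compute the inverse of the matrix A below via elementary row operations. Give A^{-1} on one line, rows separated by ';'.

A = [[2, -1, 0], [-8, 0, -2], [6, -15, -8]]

Gauss-Jordan on [A | I]:
R1 <- (1/2)*R1:  [    1  -1/2     0  |   1/2     0     0 ]
R2 <- R2 - (-8)*R1:  [  0  -4  -2  |   4   1   0 ]
R3 <- R3 - (6)*R1:  [   0  -12   -8  |   -3    0    1 ]
R2 <- (1/-4)*R2:  [    0     1   1/2  |    -1  -1/4     0 ]
R1 <- R1 - (-1/2)*R2:  [    1     0   1/4  |     0  -1/8     0 ]
R3 <- R3 - (-12)*R2:  [   0    0   -2  |  -15   -3    1 ]
R3 <- (1/-2)*R3:  [    0     0     1  |  15/2   3/2  -1/2 ]
R1 <- R1 - (1/4)*R3:  [     1      0      0  |  -15/8   -1/2    1/8 ]
R2 <- R2 - (1/2)*R3:  [     0      1      0  |  -19/4     -1    1/4 ]
Right block of [I | A^{-1}] is the inverse:
[ -15/8  -1/2   1/8 ]
[ -19/4    -1   1/4 ]
[  15/2   3/2  -1/2 ]

inverse = [-15/8 -1/2 1/8; -19/4 -1 1/4; 15/2 3/2 -1/2]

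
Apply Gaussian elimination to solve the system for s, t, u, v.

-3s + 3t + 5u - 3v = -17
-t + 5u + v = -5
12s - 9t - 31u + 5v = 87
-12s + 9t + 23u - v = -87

(4, -2, -1, -2)

Forward elimination on [A|b]:
R3 <- R3 - (-4)*R1:  [   0    3  -11   -7   19 ]
R4 <- R4 - (4)*R1:  [   0   -3    3   11  -19 ]
R3 <- R3 - (-3)*R2:  [  0   0   4  -4   4 ]
R4 <- R4 - (3)*R2:  [   0    0  -12    8   -4 ]
R4 <- R4 - (-3)*R3:  [  0   0   0  -4   8 ]
Row echelon form:
[ -3   3  5  -3  |  -17 ]
[  0  -1  5   1  |   -5 ]
[  0   0  4  -4  |    4 ]
[  0   0  0  -4  |    8 ]
Back-substitution:
v = (8) / -4 = -2
u = (4 - (-4)*(-2)) / 4 = -1
t = (-5 - (5)*(-1) - (1)*(-2)) / -1 = -2
s = (-17 - (3)*(-2) - (5)*(-1) - (-3)*(-2)) / -3 = 4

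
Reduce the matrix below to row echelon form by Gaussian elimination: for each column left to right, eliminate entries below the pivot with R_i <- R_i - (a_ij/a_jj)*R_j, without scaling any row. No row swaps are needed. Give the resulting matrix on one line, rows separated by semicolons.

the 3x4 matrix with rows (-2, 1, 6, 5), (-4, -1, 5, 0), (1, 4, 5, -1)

Forward elimination:
R2 <- R2 - (2)*R1:  [   0   -3   -7  -10 ]
R3 <- R3 - (-1/2)*R1:  [   0  9/2    8  3/2 ]
R3 <- R3 - (-3/2)*R2:  [     0      0   -5/2  -27/2 ]
Row echelon form:
[ -2   1     6      5 ]
[  0  -3    -7    -10 ]
[  0   0  -5/2  -27/2 ]

REF = [-2 1 6 5; 0 -3 -7 -10; 0 0 -5/2 -27/2]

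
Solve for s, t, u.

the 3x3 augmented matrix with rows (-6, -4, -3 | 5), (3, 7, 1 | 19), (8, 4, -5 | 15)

Forward elimination on [A|b]:
R2 <- R2 - (-1/2)*R1:  [    0     5  -1/2  43/2 ]
R3 <- R3 - (-4/3)*R1:  [    0  -4/3    -9  65/3 ]
R3 <- R3 - (-4/15)*R2:  [       0        0  -137/15    137/5 ]
Row echelon form:
[ -6  -4       -3  |      5 ]
[  0   5     -1/2  |   43/2 ]
[  0   0  -137/15  |  137/5 ]
Back-substitution:
u = (137/5) / (-137/15) = -3
t = (43/2 - (-1/2)*(-3)) / 5 = 4
s = (5 - (-4)*(4) - (-3)*(-3)) / -6 = -2

(-2, 4, -3)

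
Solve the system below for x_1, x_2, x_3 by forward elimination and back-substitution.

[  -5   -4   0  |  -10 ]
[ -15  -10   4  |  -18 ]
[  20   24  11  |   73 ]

(2, 0, 3)

Forward elimination on [A|b]:
R2 <- R2 - (3)*R1:  [  0   2   4  12 ]
R3 <- R3 - (-4)*R1:  [  0   8  11  33 ]
R3 <- R3 - (4)*R2:  [   0    0   -5  -15 ]
Row echelon form:
[ -5  -4   0  |  -10 ]
[  0   2   4  |   12 ]
[  0   0  -5  |  -15 ]
Back-substitution:
x_3 = (-15) / -5 = 3
x_2 = (12 - (4)*(3)) / 2 = 0
x_1 = (-10 - (-4)*(0)) / -5 = 2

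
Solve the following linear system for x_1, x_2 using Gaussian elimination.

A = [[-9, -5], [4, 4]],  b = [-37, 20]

Forward elimination on [A|b]:
R2 <- R2 - (-4/9)*R1:  [    0  16/9  32/9 ]
Row echelon form:
[ -9    -5  |   -37 ]
[  0  16/9  |  32/9 ]
Back-substitution:
x_2 = (32/9) / (16/9) = 2
x_1 = (-37 - (-5)*(2)) / -9 = 3

(3, 2)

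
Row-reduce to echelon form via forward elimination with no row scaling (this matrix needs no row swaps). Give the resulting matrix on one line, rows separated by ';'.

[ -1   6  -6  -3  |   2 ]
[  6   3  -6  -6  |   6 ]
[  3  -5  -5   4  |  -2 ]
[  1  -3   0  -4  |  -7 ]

Forward elimination:
R2 <- R2 - (-6)*R1:  [   0   39  -42  -24   18 ]
R3 <- R3 - (-3)*R1:  [   0   13  -23   -5    4 ]
R4 <- R4 - (-1)*R1:  [  0   3  -6  -7  -5 ]
R3 <- R3 - (1/3)*R2:  [  0   0  -9   3  -2 ]
R4 <- R4 - (1/13)*R2:  [      0       0  -36/13  -67/13  -83/13 ]
R4 <- R4 - (4/13)*R3:  [      0       0       0  -79/13  -75/13 ]
Row echelon form:
[ -1   6   -6      -3  |       2 ]
[  0  39  -42     -24  |      18 ]
[  0   0   -9       3  |      -2 ]
[  0   0    0  -79/13  |  -75/13 ]

REF = [-1 6 -6 -3 2; 0 39 -42 -24 18; 0 0 -9 3 -2; 0 0 0 -79/13 -75/13]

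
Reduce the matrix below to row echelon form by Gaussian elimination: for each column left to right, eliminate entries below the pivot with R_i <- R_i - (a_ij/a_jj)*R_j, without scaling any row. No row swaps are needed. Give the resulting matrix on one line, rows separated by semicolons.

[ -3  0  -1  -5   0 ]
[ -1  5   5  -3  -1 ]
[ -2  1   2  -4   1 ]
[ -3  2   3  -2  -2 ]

REF = [-3 0 -1 -5 0; 0 5 16/3 -4/3 -1; 0 0 8/5 -2/5 6/5; 0 0 0 4 -3]

Forward elimination:
R2 <- R2 - (1/3)*R1:  [    0     5  16/3  -4/3    -1 ]
R3 <- R3 - (2/3)*R1:  [    0     1   8/3  -2/3     1 ]
R4 <- R4 - (1)*R1:  [  0   2   4   3  -2 ]
R3 <- R3 - (1/5)*R2:  [    0     0   8/5  -2/5   6/5 ]
R4 <- R4 - (2/5)*R2:  [     0      0  28/15  53/15   -8/5 ]
R4 <- R4 - (7/6)*R3:  [  0   0   0   4  -3 ]
Row echelon form:
[ -3  0    -1    -5    0 ]
[  0  5  16/3  -4/3   -1 ]
[  0  0   8/5  -2/5  6/5 ]
[  0  0     0     4   -3 ]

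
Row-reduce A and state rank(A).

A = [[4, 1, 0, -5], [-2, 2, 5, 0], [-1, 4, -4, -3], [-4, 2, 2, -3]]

Row reduction:
R2 <- R2 - (-1/2)*R1:  [    0   5/2     5  -5/2 ]
R3 <- R3 - (-1/4)*R1:  [     0   17/4     -4  -17/4 ]
R4 <- R4 - (-1)*R1:  [  0   3   2  -8 ]
R3 <- R3 - (17/10)*R2:  [     0      0  -25/2      0 ]
R4 <- R4 - (6/5)*R2:  [  0   0  -4  -5 ]
R4 <- R4 - (8/25)*R3:  [  0   0   0  -5 ]
Row echelon form:
[ 4    1      0    -5 ]
[ 0  5/2      5  -5/2 ]
[ 0    0  -25/2     0 ]
[ 0    0      0    -5 ]
Nonzero rows / pivot columns: 4

rank(A) = 4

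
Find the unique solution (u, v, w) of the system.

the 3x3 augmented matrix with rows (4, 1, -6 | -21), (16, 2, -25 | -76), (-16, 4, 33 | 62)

Forward elimination on [A|b]:
R2 <- R2 - (4)*R1:  [  0  -2  -1   8 ]
R3 <- R3 - (-4)*R1:  [   0    8    9  -22 ]
R3 <- R3 - (-4)*R2:  [  0   0   5  10 ]
Row echelon form:
[ 4   1  -6  |  -21 ]
[ 0  -2  -1  |    8 ]
[ 0   0   5  |   10 ]
Back-substitution:
w = (10) / 5 = 2
v = (8 - (-1)*(2)) / -2 = -5
u = (-21 - (1)*(-5) - (-6)*(2)) / 4 = -1

(-1, -5, 2)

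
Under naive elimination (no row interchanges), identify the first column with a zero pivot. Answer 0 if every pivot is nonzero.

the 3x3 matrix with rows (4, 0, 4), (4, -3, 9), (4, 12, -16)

Naive forward elimination:
R2 <- R2 - (1)*R1:  [  0  -3   5 ]
R3 <- R3 - (1)*R1:  [   0   12  -20 ]
R3 <- R3 - (-4)*R2:  [ 0  0  0 ]
Matrix at this point:
[ 4   0  4 ]
[ 0  -3  5 ]
[ 0   0  0 ]
Pivot entry (3,3) in the last row is zero and there are no rows below to swap with -> zero pivot in column 3 (A is singular).

first zero-pivot column = 3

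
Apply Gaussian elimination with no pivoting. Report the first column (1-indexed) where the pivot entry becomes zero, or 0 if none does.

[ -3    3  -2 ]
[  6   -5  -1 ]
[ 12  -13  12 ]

Naive forward elimination:
R2 <- R2 - (-2)*R1:  [  0   1  -5 ]
R3 <- R3 - (-4)*R1:  [  0  -1   4 ]
R3 <- R3 - (-1)*R2:  [  0   0  -1 ]
All pivots nonzero; naive elimination completes without hitting a zero pivot.

first zero-pivot column = 0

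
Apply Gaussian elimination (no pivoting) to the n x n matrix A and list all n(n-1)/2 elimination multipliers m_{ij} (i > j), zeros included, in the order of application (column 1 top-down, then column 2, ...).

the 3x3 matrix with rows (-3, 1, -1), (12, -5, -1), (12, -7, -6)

Forward elimination:
R2 <- R2 - (-4)*R1:  [  0  -1  -5 ]
R3 <- R3 - (-4)*R1:  [   0   -3  -10 ]
R3 <- R3 - (3)*R2:  [ 0  0  5 ]
Multipliers (in order of application): m_{21} = -4, m_{31} = -4, m_{32} = 3

multipliers: -4, -4, 3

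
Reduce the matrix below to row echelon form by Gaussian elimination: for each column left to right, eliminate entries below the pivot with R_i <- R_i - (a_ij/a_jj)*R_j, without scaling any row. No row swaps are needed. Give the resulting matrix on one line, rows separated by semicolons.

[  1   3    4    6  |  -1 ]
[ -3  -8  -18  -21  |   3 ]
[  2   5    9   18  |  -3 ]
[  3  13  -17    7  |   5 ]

Forward elimination:
R2 <- R2 - (-3)*R1:  [  0   1  -6  -3   0 ]
R3 <- R3 - (2)*R1:  [  0  -1   1   6  -1 ]
R4 <- R4 - (3)*R1:  [   0    4  -29  -11    8 ]
R3 <- R3 - (-1)*R2:  [  0   0  -5   3  -1 ]
R4 <- R4 - (4)*R2:  [  0   0  -5   1   8 ]
R4 <- R4 - (1)*R3:  [  0   0   0  -2   9 ]
Row echelon form:
[ 1  3   4   6  |  -1 ]
[ 0  1  -6  -3  |   0 ]
[ 0  0  -5   3  |  -1 ]
[ 0  0   0  -2  |   9 ]

REF = [1 3 4 6 -1; 0 1 -6 -3 0; 0 0 -5 3 -1; 0 0 0 -2 9]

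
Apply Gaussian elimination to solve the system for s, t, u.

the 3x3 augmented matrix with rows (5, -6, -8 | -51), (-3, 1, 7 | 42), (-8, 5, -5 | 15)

(-5, -1, 4)

Forward elimination on [A|b]:
R2 <- R2 - (-3/5)*R1:  [     0  -13/5   11/5   57/5 ]
R3 <- R3 - (-8/5)*R1:  [      0   -23/5   -89/5  -333/5 ]
R3 <- R3 - (23/13)*R2:  [        0         0   -282/13  -1128/13 ]
Row echelon form:
[ 5     -6       -8  |       -51 ]
[ 0  -13/5     11/5  |      57/5 ]
[ 0      0  -282/13  |  -1128/13 ]
Back-substitution:
u = (-1128/13) / (-282/13) = 4
t = (57/5 - (11/5)*(4)) / (-13/5) = -1
s = (-51 - (-6)*(-1) - (-8)*(4)) / 5 = -5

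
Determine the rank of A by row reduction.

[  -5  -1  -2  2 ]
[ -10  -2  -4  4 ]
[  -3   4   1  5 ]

Row reduction:
R2 <- R2 - (2)*R1:  [ 0  0  0  0 ]
R3 <- R3 - (3/5)*R1:  [    0  23/5  11/5  19/5 ]
R2 <-> R3   (pivot in column 2 was zero)
[ -5    -1    -2     2 ]
[  0  23/5  11/5  19/5 ]
[  0     0     0     0 ]
Row echelon form:
[ -5    -1    -2     2 ]
[  0  23/5  11/5  19/5 ]
[  0     0     0     0 ]
Nonzero rows / pivot columns: 2

rank(A) = 2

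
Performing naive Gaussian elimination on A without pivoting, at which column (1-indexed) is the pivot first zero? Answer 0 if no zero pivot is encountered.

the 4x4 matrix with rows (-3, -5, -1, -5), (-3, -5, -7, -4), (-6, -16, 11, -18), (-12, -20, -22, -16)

first zero-pivot column = 2

Naive forward elimination:
R2 <- R2 - (1)*R1:  [  0   0  -6   1 ]
R3 <- R3 - (2)*R1:  [  0  -6  13  -8 ]
R4 <- R4 - (4)*R1:  [   0    0  -18    4 ]
Matrix at this point:
[ -3  -5   -1  -5 ]
[  0   0   -6   1 ]
[  0  -6   13  -8 ]
[  0   0  -18   4 ]
Pivot entry (2,2) is zero but row 3 has -6 in column 2 -> naive elimination stops; a row interchange (e.g. R2 <-> R3) would be required here.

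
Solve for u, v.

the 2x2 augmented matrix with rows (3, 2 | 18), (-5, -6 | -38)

(4, 3)

Forward elimination on [A|b]:
R2 <- R2 - (-5/3)*R1:  [    0  -8/3    -8 ]
Row echelon form:
[ 3     2  |  18 ]
[ 0  -8/3  |  -8 ]
Back-substitution:
v = (-8) / (-8/3) = 3
u = (18 - (2)*(3)) / 3 = 4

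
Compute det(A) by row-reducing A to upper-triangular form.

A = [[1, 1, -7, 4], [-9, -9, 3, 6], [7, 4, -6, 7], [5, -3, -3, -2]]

Forward elimination:
R2 <- R2 - (-9)*R1:  [   0    0  -60   42 ]
R3 <- R3 - (7)*R1:  [   0   -3   43  -21 ]
R4 <- R4 - (5)*R1:  [   0   -8   32  -22 ]
R2 <-> R3   (pivot in column 2 was zero)
[ 1   1   -7    4 ]
[ 0  -3   43  -21 ]
[ 0   0  -60   42 ]
[ 0  -8   32  -22 ]
R4 <- R4 - (8/3)*R2:  [      0       0  -248/3      34 ]
R4 <- R4 - (62/45)*R3:  [       0        0        0  -358/15 ]
Upper-triangular form:
[ 1   1   -7        4 ]
[ 0  -3   43      -21 ]
[ 0   0  -60       42 ]
[ 0   0    0  -358/15 ]
det(A) = (-1)^1 * (1) * (-3) * (-60) * (-358/15) = 4296  (1 row swap -> sign -1)

det(A) = 4296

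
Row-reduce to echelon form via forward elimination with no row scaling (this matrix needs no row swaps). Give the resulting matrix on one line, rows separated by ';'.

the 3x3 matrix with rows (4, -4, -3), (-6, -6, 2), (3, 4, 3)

Forward elimination:
R2 <- R2 - (-3/2)*R1:  [    0   -12  -5/2 ]
R3 <- R3 - (3/4)*R1:  [    0     7  21/4 ]
R3 <- R3 - (-7/12)*R2:  [     0      0  91/24 ]
Row echelon form:
[ 4   -4     -3 ]
[ 0  -12   -5/2 ]
[ 0    0  91/24 ]

REF = [4 -4 -3; 0 -12 -5/2; 0 0 91/24]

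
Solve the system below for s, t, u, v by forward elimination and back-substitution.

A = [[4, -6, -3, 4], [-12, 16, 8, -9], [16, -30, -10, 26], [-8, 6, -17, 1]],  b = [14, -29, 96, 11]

(-5, -5, 0, 1)

Forward elimination on [A|b]:
R2 <- R2 - (-3)*R1:  [  0  -2  -1   3  13 ]
R3 <- R3 - (4)*R1:  [  0  -6   2  10  40 ]
R4 <- R4 - (-2)*R1:  [   0   -6  -23    9   39 ]
R3 <- R3 - (3)*R2:  [ 0  0  5  1  1 ]
R4 <- R4 - (3)*R2:  [   0    0  -20    0    0 ]
R4 <- R4 - (-4)*R3:  [ 0  0  0  4  4 ]
Row echelon form:
[ 4  -6  -3  4  |  14 ]
[ 0  -2  -1  3  |  13 ]
[ 0   0   5  1  |   1 ]
[ 0   0   0  4  |   4 ]
Back-substitution:
v = (4) / 4 = 1
u = (1 - (1)*(1)) / 5 = 0
t = (13 - (-1)*(0) - (3)*(1)) / -2 = -5
s = (14 - (-6)*(-5) - (-3)*(0) - (4)*(1)) / 4 = -5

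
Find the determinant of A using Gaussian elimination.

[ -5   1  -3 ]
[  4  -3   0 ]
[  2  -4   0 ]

Forward elimination:
R2 <- R2 - (-4/5)*R1:  [     0  -11/5  -12/5 ]
R3 <- R3 - (-2/5)*R1:  [     0  -18/5   -6/5 ]
R3 <- R3 - (18/11)*R2:  [     0      0  30/11 ]
Upper-triangular form:
[ -5      1     -3 ]
[  0  -11/5  -12/5 ]
[  0      0  30/11 ]
det(A) = (-1)^0 * (-5) * (-11/5) * (30/11) = 30  (0 row swaps -> sign +1)

det(A) = 30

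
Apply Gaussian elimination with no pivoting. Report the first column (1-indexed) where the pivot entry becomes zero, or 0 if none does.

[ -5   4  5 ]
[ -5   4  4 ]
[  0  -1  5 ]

first zero-pivot column = 2

Naive forward elimination:
R2 <- R2 - (1)*R1:  [  0   0  -1 ]
Matrix at this point:
[ -5   4   5 ]
[  0   0  -1 ]
[  0  -1   5 ]
Pivot entry (2,2) is zero but row 3 has -1 in column 2 -> naive elimination stops; a row interchange (e.g. R2 <-> R3) would be required here.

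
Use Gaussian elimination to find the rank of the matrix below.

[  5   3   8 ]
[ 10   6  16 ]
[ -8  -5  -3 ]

rank(A) = 2

Row reduction:
R2 <- R2 - (2)*R1:  [ 0  0  0 ]
R3 <- R3 - (-8/5)*R1:  [    0  -1/5  49/5 ]
R2 <-> R3   (pivot in column 2 was zero)
[ 5     3     8 ]
[ 0  -1/5  49/5 ]
[ 0     0     0 ]
Row echelon form:
[ 5     3     8 ]
[ 0  -1/5  49/5 ]
[ 0     0     0 ]
Nonzero rows / pivot columns: 2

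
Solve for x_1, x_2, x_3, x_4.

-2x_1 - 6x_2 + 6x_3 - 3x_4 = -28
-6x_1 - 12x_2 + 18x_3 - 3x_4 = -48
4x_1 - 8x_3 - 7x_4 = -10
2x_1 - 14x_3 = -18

Forward elimination on [A|b]:
R2 <- R2 - (3)*R1:  [  0   6   0   6  36 ]
R3 <- R3 - (-2)*R1:  [   0  -12    4  -13  -66 ]
R4 <- R4 - (-1)*R1:  [   0   -6   -8   -3  -46 ]
R3 <- R3 - (-2)*R2:  [  0   0   4  -1   6 ]
R4 <- R4 - (-1)*R2:  [   0    0   -8    3  -10 ]
R4 <- R4 - (-2)*R3:  [ 0  0  0  1  2 ]
Row echelon form:
[ -2  -6  6  -3  |  -28 ]
[  0   6  0   6  |   36 ]
[  0   0  4  -1  |    6 ]
[  0   0  0   1  |    2 ]
Back-substitution:
x_4 = (2) / 1 = 2
x_3 = (6 - (-1)*(2)) / 4 = 2
x_2 = (36 - (6)*(2)) / 6 = 4
x_1 = (-28 - (-6)*(4) - (6)*(2) - (-3)*(2)) / -2 = 5

(5, 4, 2, 2)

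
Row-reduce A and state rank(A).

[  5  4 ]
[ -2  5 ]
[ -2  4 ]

Row reduction:
R2 <- R2 - (-2/5)*R1:  [    0  33/5 ]
R3 <- R3 - (-2/5)*R1:  [    0  28/5 ]
R3 <- R3 - (28/33)*R2:  [ 0  0 ]
Row echelon form:
[ 5     4 ]
[ 0  33/5 ]
[ 0     0 ]
Nonzero rows / pivot columns: 2

rank(A) = 2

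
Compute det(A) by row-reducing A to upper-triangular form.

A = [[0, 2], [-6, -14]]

Forward elimination:
R1 <-> R2   (pivot in column 1 was zero)
[ -6  -14 ]
[  0    2 ]
Upper-triangular form:
[ -6  -14 ]
[  0    2 ]
det(A) = (-1)^1 * (-6) * (2) = 12  (1 row swap -> sign -1)

det(A) = 12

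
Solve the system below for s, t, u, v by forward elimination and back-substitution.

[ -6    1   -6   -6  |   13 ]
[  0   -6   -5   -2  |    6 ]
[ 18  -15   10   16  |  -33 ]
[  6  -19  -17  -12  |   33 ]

Forward elimination on [A|b]:
R3 <- R3 - (-3)*R1:  [   0  -12   -8   -2    6 ]
R4 <- R4 - (-1)*R1:  [   0  -18  -23  -18   46 ]
R3 <- R3 - (2)*R2:  [  0   0   2   2  -6 ]
R4 <- R4 - (3)*R2:  [   0    0   -8  -12   28 ]
R4 <- R4 - (-4)*R3:  [  0   0   0  -4   4 ]
Row echelon form:
[ -6   1  -6  -6  |  13 ]
[  0  -6  -5  -2  |   6 ]
[  0   0   2   2  |  -6 ]
[  0   0   0  -4  |   4 ]
Back-substitution:
v = (4) / -4 = -1
u = (-6 - (2)*(-1)) / 2 = -2
t = (6 - (-5)*(-2) - (-2)*(-1)) / -6 = 1
s = (13 - (1)*(1) - (-6)*(-2) - (-6)*(-1)) / -6 = 1

(1, 1, -2, -1)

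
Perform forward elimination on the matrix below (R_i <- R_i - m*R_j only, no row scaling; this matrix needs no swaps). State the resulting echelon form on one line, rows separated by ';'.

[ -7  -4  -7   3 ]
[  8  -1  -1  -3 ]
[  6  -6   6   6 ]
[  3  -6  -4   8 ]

REF = [-7 -4 -7 3; 0 -39/7 -9 3/7; 0 0 198/13 102/13; 0 0 0 194/33]

Forward elimination:
R2 <- R2 - (-8/7)*R1:  [     0  -39/7     -9    3/7 ]
R3 <- R3 - (-6/7)*R1:  [     0  -66/7      0   60/7 ]
R4 <- R4 - (-3/7)*R1:  [     0  -54/7     -7   65/7 ]
R3 <- R3 - (22/13)*R2:  [      0       0  198/13  102/13 ]
R4 <- R4 - (18/13)*R2:  [      0       0   71/13  113/13 ]
R4 <- R4 - (71/198)*R3:  [      0       0       0  194/33 ]
Row echelon form:
[ -7     -4      -7       3 ]
[  0  -39/7      -9     3/7 ]
[  0      0  198/13  102/13 ]
[  0      0       0  194/33 ]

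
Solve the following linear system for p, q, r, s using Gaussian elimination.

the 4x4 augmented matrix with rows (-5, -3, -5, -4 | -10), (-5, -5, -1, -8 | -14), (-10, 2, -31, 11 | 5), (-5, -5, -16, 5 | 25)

(2, -4, 0, 3)

Forward elimination on [A|b]:
R2 <- R2 - (1)*R1:  [  0  -2   4  -4  -4 ]
R3 <- R3 - (2)*R1:  [   0    8  -21   19   25 ]
R4 <- R4 - (1)*R1:  [   0   -2  -11    9   35 ]
R3 <- R3 - (-4)*R2:  [  0   0  -5   3   9 ]
R4 <- R4 - (1)*R2:  [   0    0  -15   13   39 ]
R4 <- R4 - (3)*R3:  [  0   0   0   4  12 ]
Row echelon form:
[ -5  -3  -5  -4  |  -10 ]
[  0  -2   4  -4  |   -4 ]
[  0   0  -5   3  |    9 ]
[  0   0   0   4  |   12 ]
Back-substitution:
s = (12) / 4 = 3
r = (9 - (3)*(3)) / -5 = 0
q = (-4 - (4)*(0) - (-4)*(3)) / -2 = -4
p = (-10 - (-3)*(-4) - (-5)*(0) - (-4)*(3)) / -5 = 2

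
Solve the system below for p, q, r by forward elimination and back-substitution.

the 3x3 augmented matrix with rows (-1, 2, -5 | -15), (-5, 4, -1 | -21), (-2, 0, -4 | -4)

(0, -5, 1)

Forward elimination on [A|b]:
R2 <- R2 - (5)*R1:  [  0  -6  24  54 ]
R3 <- R3 - (2)*R1:  [  0  -4   6  26 ]
R3 <- R3 - (2/3)*R2:  [   0    0  -10  -10 ]
Row echelon form:
[ -1   2   -5  |  -15 ]
[  0  -6   24  |   54 ]
[  0   0  -10  |  -10 ]
Back-substitution:
r = (-10) / -10 = 1
q = (54 - (24)*(1)) / -6 = -5
p = (-15 - (2)*(-5) - (-5)*(1)) / -1 = 0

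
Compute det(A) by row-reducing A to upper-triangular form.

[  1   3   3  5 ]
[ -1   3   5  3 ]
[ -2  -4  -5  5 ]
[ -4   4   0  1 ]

Forward elimination:
R2 <- R2 - (-1)*R1:  [ 0  6  8  8 ]
R3 <- R3 - (-2)*R1:  [  0   2   1  15 ]
R4 <- R4 - (-4)*R1:  [  0  16  12  21 ]
R3 <- R3 - (1/3)*R2:  [    0     0  -5/3  37/3 ]
R4 <- R4 - (8/3)*R2:  [     0      0  -28/3   -1/3 ]
R4 <- R4 - (28/5)*R3:  [      0       0       0  -347/5 ]
Upper-triangular form:
[ 1  3     3       5 ]
[ 0  6     8       8 ]
[ 0  0  -5/3    37/3 ]
[ 0  0     0  -347/5 ]
det(A) = (-1)^0 * (1) * (6) * (-5/3) * (-347/5) = 694  (0 row swaps -> sign +1)

det(A) = 694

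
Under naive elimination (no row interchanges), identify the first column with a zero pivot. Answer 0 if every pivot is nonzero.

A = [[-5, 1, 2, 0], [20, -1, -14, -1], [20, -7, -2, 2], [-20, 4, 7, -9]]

first zero-pivot column = 3

Naive forward elimination:
R2 <- R2 - (-4)*R1:  [  0   3  -6  -1 ]
R3 <- R3 - (-4)*R1:  [  0  -3   6   2 ]
R4 <- R4 - (4)*R1:  [  0   0  -1  -9 ]
R3 <- R3 - (-1)*R2:  [ 0  0  0  1 ]
Matrix at this point:
[ -5  1   2   0 ]
[  0  3  -6  -1 ]
[  0  0   0   1 ]
[  0  0  -1  -9 ]
Pivot entry (3,3) is zero but row 4 has -1 in column 3 -> naive elimination stops; a row interchange (e.g. R3 <-> R4) would be required here.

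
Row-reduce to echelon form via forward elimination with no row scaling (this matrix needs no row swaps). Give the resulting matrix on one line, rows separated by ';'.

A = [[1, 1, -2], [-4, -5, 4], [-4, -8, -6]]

REF = [1 1 -2; 0 -1 -4; 0 0 2]

Forward elimination:
R2 <- R2 - (-4)*R1:  [  0  -1  -4 ]
R3 <- R3 - (-4)*R1:  [   0   -4  -14 ]
R3 <- R3 - (4)*R2:  [ 0  0  2 ]
Row echelon form:
[ 1   1  -2 ]
[ 0  -1  -4 ]
[ 0   0   2 ]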